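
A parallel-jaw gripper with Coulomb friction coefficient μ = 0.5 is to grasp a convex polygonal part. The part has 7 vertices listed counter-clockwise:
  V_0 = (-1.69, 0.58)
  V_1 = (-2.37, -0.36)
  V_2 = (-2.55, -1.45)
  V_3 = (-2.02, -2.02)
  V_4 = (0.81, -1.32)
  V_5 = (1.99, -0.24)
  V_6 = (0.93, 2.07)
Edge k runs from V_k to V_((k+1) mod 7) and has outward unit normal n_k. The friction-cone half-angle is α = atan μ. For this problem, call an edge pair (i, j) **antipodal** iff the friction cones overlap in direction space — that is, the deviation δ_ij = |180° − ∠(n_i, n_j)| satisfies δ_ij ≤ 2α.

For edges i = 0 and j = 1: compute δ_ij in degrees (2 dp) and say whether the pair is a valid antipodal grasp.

δ = 153.49°, invalid

α = atan 0.5 = 26.57°;  2α = 53.13°
edge 0: e_0 = (-0.68, -0.94);  n_0 = (-0.8102, +0.5861)
edge 1: e_1 = (-0.18, -1.09);  n_1 = (-0.9866, +0.1629)
∠(n_0, n_1) = 26.51°
δ = |180° − 26.51°| = 153.49°
153.49° > 2α = 53.13°  →  invalid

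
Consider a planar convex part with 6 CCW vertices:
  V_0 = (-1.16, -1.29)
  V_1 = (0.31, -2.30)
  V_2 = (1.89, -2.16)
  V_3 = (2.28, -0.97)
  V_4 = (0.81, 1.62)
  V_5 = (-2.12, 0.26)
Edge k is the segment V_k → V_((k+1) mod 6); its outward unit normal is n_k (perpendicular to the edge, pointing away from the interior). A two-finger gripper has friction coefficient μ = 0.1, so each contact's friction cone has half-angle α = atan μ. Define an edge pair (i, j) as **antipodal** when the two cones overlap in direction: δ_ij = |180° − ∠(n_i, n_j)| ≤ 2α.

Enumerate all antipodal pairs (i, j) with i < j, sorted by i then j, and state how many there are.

α = atan 0.1 = 5.71°;  2α = 11.42°
n_0 = (-0.5663, -0.8242)
n_1 = (+0.0883, -0.9961)
n_2 = (+0.9503, -0.3114)
n_3 = (+0.8697, +0.4936)
n_4 = (-0.4210, +0.9071)
n_5 = (-0.8501, -0.5265)
  (0,1): δ = 140.44°  ·
  (0,2): δ = 73.65°  ·
  (0,3): δ = 25.93°  ·
  (0,4): δ = 59.39°  ·
  (0,5): δ = 156.26°  ·
  (1,2): δ = 113.21°  ·
  (1,3): δ = 65.49°  ·
  (1,4): δ = 19.84°  ·
  (1,5): δ = 116.71°  ·
  (2,3): δ = 132.28°  ·
  (2,4): δ = 46.96°  ·
  (2,5): δ = 49.92°  ·
  (3,4): δ = 94.68°  ·
  (3,5): δ = 2.19°  ✓
  (4,5): δ = 83.13°  ·
antipodal pairs: 1

count = 1; pairs: (3,5)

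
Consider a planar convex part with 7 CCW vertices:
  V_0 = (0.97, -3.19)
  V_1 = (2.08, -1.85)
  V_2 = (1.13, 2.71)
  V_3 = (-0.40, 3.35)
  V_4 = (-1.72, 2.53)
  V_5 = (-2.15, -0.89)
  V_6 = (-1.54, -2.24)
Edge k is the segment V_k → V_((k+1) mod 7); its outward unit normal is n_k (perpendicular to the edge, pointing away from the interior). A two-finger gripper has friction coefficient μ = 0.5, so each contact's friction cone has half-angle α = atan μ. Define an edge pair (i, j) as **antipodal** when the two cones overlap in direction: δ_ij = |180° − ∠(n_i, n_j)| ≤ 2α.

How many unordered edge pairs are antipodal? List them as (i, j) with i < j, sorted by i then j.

count = 7; pairs: (0,3), (0,4), (1,4), (1,5), (2,5), (2,6), (3,6)

α = atan 0.5 = 26.57°;  2α = 53.13°
n_0 = (+0.7701, -0.6379)
n_1 = (+0.9790, +0.2040)
n_2 = (+0.3859, +0.9225)
n_3 = (-0.5277, +0.8494)
n_4 = (-0.9922, +0.1247)
n_5 = (-0.9113, -0.4118)
n_6 = (-0.3540, -0.9353)
  (0,1): δ = 128.59°  ·
  (0,2): δ = 73.06°  ·
  (0,3): δ = 18.51°  ✓
  (0,4): δ = 32.47°  ✓
  (0,5): δ = 63.95°  ·
  (0,6): δ = 108.91°  ·
  (1,2): δ = 124.47°  ·
  (1,3): δ = 69.92°  ·
  (1,4): δ = 18.93°  ✓
  (1,5): δ = 12.55°  ✓
  (1,6): δ = 57.50°  ·
  (2,3): δ = 125.45°  ·
  (2,4): δ = 74.47°  ·
  (2,5): δ = 42.98°  ✓
  (2,6): δ = 1.97°  ✓
  (3,4): δ = 129.02°  ·
  (3,5): δ = 97.53°  ·
  (3,6): δ = 52.58°  ✓
  (4,5): δ = 148.52°  ·
  (4,6): δ = 103.56°  ·
  (5,6): δ = 135.05°  ·
antipodal pairs: 7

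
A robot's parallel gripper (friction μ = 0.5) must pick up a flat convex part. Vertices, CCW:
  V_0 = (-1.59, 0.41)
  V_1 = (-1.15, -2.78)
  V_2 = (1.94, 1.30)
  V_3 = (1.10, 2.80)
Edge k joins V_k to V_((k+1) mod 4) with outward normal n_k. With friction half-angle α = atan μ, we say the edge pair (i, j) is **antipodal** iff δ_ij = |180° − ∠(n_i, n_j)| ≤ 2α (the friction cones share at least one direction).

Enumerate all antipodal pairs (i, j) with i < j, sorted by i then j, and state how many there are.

α = atan 0.5 = 26.57°;  2α = 53.13°
n_0 = (-0.9906, -0.1366)
n_1 = (+0.7972, -0.6037)
n_2 = (+0.8725, +0.4886)
n_3 = (-0.6642, +0.7476)
  (0,1): δ = 44.99°  ✓
  (0,2): δ = 21.40°  ✓
  (0,3): δ = 123.77°  ·
  (1,2): δ = 113.61°  ·
  (1,3): δ = 11.24°  ✓
  (2,3): δ = 77.63°  ·
antipodal pairs: 3

count = 3; pairs: (0,1), (0,2), (1,3)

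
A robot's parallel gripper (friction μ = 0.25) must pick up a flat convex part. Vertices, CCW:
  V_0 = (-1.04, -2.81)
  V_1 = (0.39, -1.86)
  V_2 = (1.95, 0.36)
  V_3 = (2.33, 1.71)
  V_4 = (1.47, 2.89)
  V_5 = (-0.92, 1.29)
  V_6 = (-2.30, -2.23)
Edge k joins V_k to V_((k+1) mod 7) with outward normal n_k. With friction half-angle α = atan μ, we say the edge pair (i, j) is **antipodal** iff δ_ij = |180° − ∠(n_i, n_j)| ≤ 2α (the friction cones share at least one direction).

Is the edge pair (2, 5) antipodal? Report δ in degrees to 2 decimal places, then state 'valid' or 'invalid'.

δ = 5.69°, valid

α = atan 0.25 = 14.04°;  2α = 28.07°
edge 2: e_2 = (+0.38, +1.35);  n_2 = (+0.9626, -0.2710)
edge 5: e_5 = (-1.38, -3.52);  n_5 = (-0.9310, +0.3650)
∠(n_2, n_5) = 174.31°
δ = |180° − 174.31°| = 5.69°
5.69° ≤ 2α = 28.07°  →  valid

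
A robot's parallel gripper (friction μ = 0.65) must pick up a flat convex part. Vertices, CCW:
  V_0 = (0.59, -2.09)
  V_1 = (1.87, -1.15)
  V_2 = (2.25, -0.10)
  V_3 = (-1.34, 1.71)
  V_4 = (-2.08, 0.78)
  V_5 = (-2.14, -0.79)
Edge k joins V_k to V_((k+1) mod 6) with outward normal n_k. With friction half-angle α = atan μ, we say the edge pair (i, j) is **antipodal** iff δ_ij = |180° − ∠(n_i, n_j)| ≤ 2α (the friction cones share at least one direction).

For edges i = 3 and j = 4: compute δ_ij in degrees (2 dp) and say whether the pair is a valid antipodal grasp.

α = atan 0.65 = 33.02°;  2α = 66.05°
edge 3: e_3 = (-0.74, -0.93);  n_3 = (-0.7825, +0.6226)
edge 4: e_4 = (-0.06, -1.57);  n_4 = (-0.9993, +0.0382)
∠(n_3, n_4) = 36.32°
δ = |180° − 36.32°| = 143.68°
143.68° > 2α = 66.05°  →  invalid

δ = 143.68°, invalid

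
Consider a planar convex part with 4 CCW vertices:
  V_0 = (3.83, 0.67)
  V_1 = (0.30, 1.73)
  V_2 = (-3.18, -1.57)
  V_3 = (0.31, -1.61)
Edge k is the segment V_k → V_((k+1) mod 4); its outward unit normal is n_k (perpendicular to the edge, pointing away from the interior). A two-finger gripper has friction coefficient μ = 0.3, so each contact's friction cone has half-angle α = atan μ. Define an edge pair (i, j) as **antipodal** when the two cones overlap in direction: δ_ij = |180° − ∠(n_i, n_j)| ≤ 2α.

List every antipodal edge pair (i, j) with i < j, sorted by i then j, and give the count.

α = atan 0.3 = 16.70°;  2α = 33.40°
n_0 = (+0.2876, +0.9578)
n_1 = (-0.6881, +0.7256)
n_2 = (-0.0115, -0.9999)
n_3 = (+0.5436, -0.8393)
  (0,1): δ = 119.81°  ·
  (0,2): δ = 16.06°  ✓
  (0,3): δ = 49.65°  ·
  (1,2): δ = 44.14°  ·
  (1,3): δ = 10.55°  ✓
  (2,3): δ = 146.41°  ·
antipodal pairs: 2

count = 2; pairs: (0,2), (1,3)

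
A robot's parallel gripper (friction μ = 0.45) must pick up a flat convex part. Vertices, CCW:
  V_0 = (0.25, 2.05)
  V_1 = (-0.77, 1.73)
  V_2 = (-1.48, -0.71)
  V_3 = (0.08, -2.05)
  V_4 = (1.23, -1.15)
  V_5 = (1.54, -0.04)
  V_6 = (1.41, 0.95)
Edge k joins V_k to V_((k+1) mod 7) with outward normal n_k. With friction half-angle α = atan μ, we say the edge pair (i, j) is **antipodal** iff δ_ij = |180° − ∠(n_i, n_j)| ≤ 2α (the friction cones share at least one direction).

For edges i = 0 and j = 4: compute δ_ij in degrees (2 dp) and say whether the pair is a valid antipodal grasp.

δ = 56.98°, invalid

α = atan 0.45 = 24.23°;  2α = 48.46°
edge 0: e_0 = (-1.02, -0.32);  n_0 = (-0.2993, +0.9541)
edge 4: e_4 = (+0.31, +1.11);  n_4 = (+0.9631, -0.2690)
∠(n_0, n_4) = 123.02°
δ = |180° − 123.02°| = 56.98°
56.98° > 2α = 48.46°  →  invalid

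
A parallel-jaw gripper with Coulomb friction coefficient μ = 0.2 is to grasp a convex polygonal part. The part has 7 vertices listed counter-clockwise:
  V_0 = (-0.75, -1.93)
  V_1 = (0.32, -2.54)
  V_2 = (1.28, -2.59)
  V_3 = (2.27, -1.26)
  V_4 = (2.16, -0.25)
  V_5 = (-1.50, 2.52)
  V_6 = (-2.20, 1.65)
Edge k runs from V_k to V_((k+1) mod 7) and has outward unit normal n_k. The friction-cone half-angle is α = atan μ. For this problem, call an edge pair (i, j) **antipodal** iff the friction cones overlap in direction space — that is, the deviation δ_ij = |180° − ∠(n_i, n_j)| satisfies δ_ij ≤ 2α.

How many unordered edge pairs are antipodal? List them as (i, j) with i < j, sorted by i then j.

count = 3; pairs: (0,4), (2,5), (3,6)

α = atan 0.2 = 11.31°;  2α = 22.62°
n_0 = (-0.4953, -0.8687)
n_1 = (-0.0520, -0.9986)
n_2 = (+0.8022, -0.5971)
n_3 = (+0.9941, +0.1083)
n_4 = (+0.6035, +0.7974)
n_5 = (-0.7791, +0.6269)
n_6 = (-0.9269, -0.3754)
  (0,1): δ = 153.29°  ·
  (0,2): δ = 96.98°  ·
  (0,3): δ = 54.10°  ·
  (0,4): δ = 7.43°  ✓
  (0,5): δ = 80.87°  ·
  (0,6): δ = 141.74°  ·
  (1,2): δ = 123.68°  ·
  (1,3): δ = 80.80°  ·
  (1,4): δ = 34.14°  ·
  (1,5): δ = 54.16°  ·
  (1,6): δ = 115.03°  ·
  (2,3): δ = 137.12°  ·
  (2,4): δ = 90.46°  ·
  (2,5): δ = 2.16°  ✓
  (2,6): δ = 58.71°  ·
  (3,4): δ = 133.34°  ·
  (3,5): δ = 45.04°  ·
  (3,6): δ = 15.83°  ✓
  (4,5): δ = 91.70°  ·
  (4,6): δ = 30.83°  ·
  (5,6): δ = 119.13°  ·
antipodal pairs: 3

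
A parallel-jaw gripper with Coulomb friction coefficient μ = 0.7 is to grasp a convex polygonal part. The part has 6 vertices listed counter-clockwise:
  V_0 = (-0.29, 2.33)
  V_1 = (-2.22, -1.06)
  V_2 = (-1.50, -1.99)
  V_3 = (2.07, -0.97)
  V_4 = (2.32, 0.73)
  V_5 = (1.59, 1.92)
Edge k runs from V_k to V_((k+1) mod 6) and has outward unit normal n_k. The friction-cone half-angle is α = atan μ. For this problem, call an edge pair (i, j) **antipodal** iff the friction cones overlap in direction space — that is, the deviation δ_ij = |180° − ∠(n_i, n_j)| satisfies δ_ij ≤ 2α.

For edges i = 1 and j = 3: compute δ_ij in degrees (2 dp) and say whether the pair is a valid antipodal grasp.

α = atan 0.7 = 34.99°;  2α = 69.98°
edge 1: e_1 = (+0.72, -0.93);  n_1 = (-0.7907, -0.6122)
edge 3: e_3 = (+0.25, +1.70);  n_3 = (+0.9894, -0.1455)
∠(n_1, n_3) = 133.89°
δ = |180° − 133.89°| = 46.11°
46.11° ≤ 2α = 69.98°  →  valid

δ = 46.11°, valid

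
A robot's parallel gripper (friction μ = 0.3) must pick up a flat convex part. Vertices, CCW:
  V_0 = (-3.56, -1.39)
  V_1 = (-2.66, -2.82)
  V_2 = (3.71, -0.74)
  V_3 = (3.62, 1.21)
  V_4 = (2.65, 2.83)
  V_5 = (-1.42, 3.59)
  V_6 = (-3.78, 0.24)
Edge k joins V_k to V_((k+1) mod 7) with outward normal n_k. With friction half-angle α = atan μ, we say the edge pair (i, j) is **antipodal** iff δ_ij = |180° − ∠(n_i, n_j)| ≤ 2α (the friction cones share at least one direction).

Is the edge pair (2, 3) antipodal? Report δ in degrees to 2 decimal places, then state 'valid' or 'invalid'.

α = atan 0.3 = 16.70°;  2α = 33.40°
edge 2: e_2 = (-0.09, +1.95);  n_2 = (+0.9989, +0.0461)
edge 3: e_3 = (-0.97, +1.62);  n_3 = (+0.8580, +0.5137)
∠(n_2, n_3) = 28.27°
δ = |180° − 28.27°| = 151.73°
151.73° > 2α = 33.40°  →  invalid

δ = 151.73°, invalid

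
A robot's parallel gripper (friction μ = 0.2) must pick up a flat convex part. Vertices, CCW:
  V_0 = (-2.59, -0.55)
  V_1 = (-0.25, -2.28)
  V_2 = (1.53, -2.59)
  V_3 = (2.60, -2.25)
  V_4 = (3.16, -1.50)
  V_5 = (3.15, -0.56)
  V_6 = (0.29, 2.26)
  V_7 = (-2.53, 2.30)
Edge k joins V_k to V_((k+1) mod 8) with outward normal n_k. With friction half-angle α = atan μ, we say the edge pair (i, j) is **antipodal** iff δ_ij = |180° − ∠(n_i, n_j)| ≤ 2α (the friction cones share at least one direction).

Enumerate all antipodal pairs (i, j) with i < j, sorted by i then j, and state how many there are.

count = 4; pairs: (0,5), (1,6), (2,6), (4,7)

α = atan 0.2 = 11.31°;  2α = 22.62°
n_0 = (-0.5945, -0.8041)
n_1 = (-0.1716, -0.9852)
n_2 = (+0.3028, -0.9530)
n_3 = (+0.8013, -0.5983)
n_4 = (+0.9999, +0.0106)
n_5 = (+0.7021, +0.7121)
n_6 = (+0.0142, +0.9999)
n_7 = (-0.9998, +0.0210)
  (0,1): δ = 153.40°  ·
  (0,2): δ = 125.90°  ·
  (0,3): δ = 90.27°  ·
  (0,4): δ = 52.91°  ·
  (0,5): δ = 8.12°  ✓
  (0,6): δ = 35.66°  ·
  (0,7): δ = 125.27°  ·
  (1,2): δ = 152.49°  ·
  (1,3): δ = 116.87°  ·
  (1,4): δ = 79.51°  ·
  (1,5): δ = 34.72°  ·
  (1,6): δ = 9.07°  ✓
  (1,7): δ = 98.67°  ·
  (2,3): δ = 144.38°  ·
  (2,4): δ = 107.02°  ·
  (2,5): δ = 62.22°  ·
  (2,6): δ = 18.44°  ✓
  (2,7): δ = 71.17°  ·
  (3,4): δ = 142.64°  ·
  (3,5): δ = 97.85°  ·
  (3,6): δ = 54.07°  ·
  (3,7): δ = 35.54°  ·
  (4,5): δ = 135.21°  ·
  (4,6): δ = 91.42°  ·
  (4,7): δ = 1.82°  ✓
  (5,6): δ = 136.22°  ·
  (5,7): δ = 46.61°  ·
  (6,7): δ = 90.39°  ·
antipodal pairs: 4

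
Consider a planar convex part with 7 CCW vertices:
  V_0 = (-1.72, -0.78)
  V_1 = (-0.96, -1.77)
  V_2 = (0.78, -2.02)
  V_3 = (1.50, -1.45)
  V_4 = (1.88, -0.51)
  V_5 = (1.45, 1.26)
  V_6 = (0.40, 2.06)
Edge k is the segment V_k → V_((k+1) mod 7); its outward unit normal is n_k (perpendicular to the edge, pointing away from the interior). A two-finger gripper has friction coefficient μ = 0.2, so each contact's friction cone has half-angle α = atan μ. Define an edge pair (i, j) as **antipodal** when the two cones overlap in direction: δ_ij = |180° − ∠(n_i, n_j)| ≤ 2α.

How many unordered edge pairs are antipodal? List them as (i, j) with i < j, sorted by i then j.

α = atan 0.2 = 11.31°;  2α = 22.62°
n_0 = (-0.7932, -0.6089)
n_1 = (-0.1422, -0.9898)
n_2 = (+0.6207, -0.7840)
n_3 = (+0.9271, -0.3748)
n_4 = (+0.9717, +0.2361)
n_5 = (+0.6060, +0.7954)
n_6 = (-0.8014, +0.5982)
  (0,1): δ = 135.69°  ·
  (0,2): δ = 89.15°  ·
  (0,3): δ = 59.52°  ·
  (0,4): δ = 23.86°  ·
  (0,5): δ = 15.18°  ✓
  (0,6): δ = 105.75°  ·
  (1,2): δ = 133.46°  ·
  (1,3): δ = 103.84°  ·
  (1,4): δ = 68.17°  ·
  (1,5): δ = 29.13°  ·
  (1,6): δ = 61.44°  ·
  (2,3): δ = 150.38°  ·
  (2,4): δ = 114.71°  ·
  (2,5): δ = 75.67°  ·
  (2,6): δ = 14.89°  ✓
  (3,4): δ = 144.33°  ·
  (3,5): δ = 105.29°  ·
  (3,6): δ = 14.73°  ✓
  (4,5): δ = 140.96°  ·
  (4,6): δ = 50.40°  ·
  (5,6): δ = 89.44°  ·
antipodal pairs: 3

count = 3; pairs: (0,5), (2,6), (3,6)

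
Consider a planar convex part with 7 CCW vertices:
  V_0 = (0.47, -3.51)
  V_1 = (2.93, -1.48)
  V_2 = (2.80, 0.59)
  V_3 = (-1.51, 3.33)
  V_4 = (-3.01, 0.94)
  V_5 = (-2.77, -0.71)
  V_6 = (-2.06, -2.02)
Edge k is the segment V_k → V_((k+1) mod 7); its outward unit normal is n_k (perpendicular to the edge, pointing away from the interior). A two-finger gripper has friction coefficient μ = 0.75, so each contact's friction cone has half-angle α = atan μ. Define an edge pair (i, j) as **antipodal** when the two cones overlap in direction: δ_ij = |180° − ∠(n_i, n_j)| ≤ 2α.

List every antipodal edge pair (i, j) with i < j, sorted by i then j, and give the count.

α = atan 0.75 = 36.87°;  2α = 73.74°
n_0 = (+0.6365, -0.7713)
n_1 = (+0.9980, +0.0627)
n_2 = (+0.5365, +0.8439)
n_3 = (-0.8470, +0.5316)
n_4 = (-0.9896, -0.1439)
n_5 = (-0.8792, -0.4765)
n_6 = (-0.5075, -0.8617)
  (0,1): δ = 125.94°  ·
  (0,2): δ = 71.97°  ✓
  (0,3): δ = 18.36°  ✓
  (0,4): δ = 58.75°  ✓
  (0,5): δ = 78.93°  ·
  (0,6): δ = 109.98°  ·
  (1,2): δ = 126.04°  ·
  (1,3): δ = 35.71°  ✓
  (1,4): δ = 4.68°  ✓
  (1,5): δ = 24.86°  ✓
  (1,6): δ = 55.91°  ✓
  (2,3): δ = 89.67°  ·
  (2,4): δ = 49.28°  ✓
  (2,5): δ = 29.10°  ✓
  (2,6): δ = 1.95°  ✓
  (3,4): δ = 139.61°  ·
  (3,5): δ = 119.43°  ·
  (3,6): δ = 88.38°  ·
  (4,5): δ = 159.82°  ·
  (4,6): δ = 128.77°  ·
  (5,6): δ = 148.95°  ·
antipodal pairs: 10

count = 10; pairs: (0,2), (0,3), (0,4), (1,3), (1,4), (1,5), (1,6), (2,4), (2,5), (2,6)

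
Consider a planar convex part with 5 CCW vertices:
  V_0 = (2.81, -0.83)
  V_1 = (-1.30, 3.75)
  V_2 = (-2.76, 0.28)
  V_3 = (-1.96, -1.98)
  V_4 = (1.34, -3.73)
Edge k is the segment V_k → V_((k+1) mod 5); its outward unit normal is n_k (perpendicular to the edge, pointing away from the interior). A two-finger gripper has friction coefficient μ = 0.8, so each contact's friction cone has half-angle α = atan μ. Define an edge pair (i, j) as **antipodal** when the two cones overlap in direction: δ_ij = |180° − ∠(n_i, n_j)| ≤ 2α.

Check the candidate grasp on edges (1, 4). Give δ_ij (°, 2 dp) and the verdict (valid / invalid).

δ = 4.06°, valid

α = atan 0.8 = 38.66°;  2α = 77.32°
edge 1: e_1 = (-1.46, -3.47);  n_1 = (-0.9217, +0.3878)
edge 4: e_4 = (+1.47, +2.90);  n_4 = (+0.8920, -0.4521)
∠(n_1, n_4) = 175.94°
δ = |180° − 175.94°| = 4.06°
4.06° ≤ 2α = 77.32°  →  valid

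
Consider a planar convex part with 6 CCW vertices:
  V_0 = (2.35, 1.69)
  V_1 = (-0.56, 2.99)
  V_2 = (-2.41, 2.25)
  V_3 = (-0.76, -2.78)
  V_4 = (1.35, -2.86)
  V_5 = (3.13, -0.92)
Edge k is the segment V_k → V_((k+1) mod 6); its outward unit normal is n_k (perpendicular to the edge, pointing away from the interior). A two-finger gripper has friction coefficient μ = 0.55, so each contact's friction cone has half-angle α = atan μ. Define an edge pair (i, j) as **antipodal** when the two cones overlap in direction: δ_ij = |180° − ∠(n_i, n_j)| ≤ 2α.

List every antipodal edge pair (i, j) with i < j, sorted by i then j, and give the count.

α = atan 0.55 = 28.81°;  2α = 57.62°
n_0 = (+0.4079, +0.9130)
n_1 = (-0.3714, +0.9285)
n_2 = (-0.9502, -0.3117)
n_3 = (-0.0379, -0.9993)
n_4 = (+0.7368, -0.6761)
n_5 = (+0.9581, +0.2863)
  (0,1): δ = 134.13°  ·
  (0,2): δ = 47.77°  ✓
  (0,3): δ = 21.90°  ✓
  (0,4): δ = 71.53°  ·
  (0,5): δ = 130.71°  ·
  (1,2): δ = 93.64°  ·
  (1,3): δ = 23.97°  ✓
  (1,4): δ = 25.66°  ✓
  (1,5): δ = 84.84°  ·
  (2,3): δ = 110.33°  ·
  (2,4): δ = 60.70°  ·
  (2,5): δ = 1.52°  ✓
  (3,4): δ = 130.37°  ·
  (3,5): δ = 71.19°  ·
  (4,5): δ = 120.82°  ·
antipodal pairs: 5

count = 5; pairs: (0,2), (0,3), (1,3), (1,4), (2,5)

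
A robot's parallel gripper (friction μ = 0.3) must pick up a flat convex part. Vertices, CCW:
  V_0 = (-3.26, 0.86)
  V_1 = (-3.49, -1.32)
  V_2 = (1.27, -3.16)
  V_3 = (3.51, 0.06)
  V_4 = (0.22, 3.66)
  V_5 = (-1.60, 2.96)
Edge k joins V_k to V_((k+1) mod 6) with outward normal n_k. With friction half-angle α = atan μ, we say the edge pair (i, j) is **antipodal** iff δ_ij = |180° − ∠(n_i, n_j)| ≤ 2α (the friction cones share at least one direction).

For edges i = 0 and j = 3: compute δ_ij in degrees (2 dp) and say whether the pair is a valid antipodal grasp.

δ = 48.45°, invalid

α = atan 0.3 = 16.70°;  2α = 33.40°
edge 0: e_0 = (-0.23, -2.18);  n_0 = (-0.9945, +0.1049)
edge 3: e_3 = (-3.29, +3.60);  n_3 = (+0.7382, +0.6746)
∠(n_0, n_3) = 131.55°
δ = |180° − 131.55°| = 48.45°
48.45° > 2α = 33.40°  →  invalid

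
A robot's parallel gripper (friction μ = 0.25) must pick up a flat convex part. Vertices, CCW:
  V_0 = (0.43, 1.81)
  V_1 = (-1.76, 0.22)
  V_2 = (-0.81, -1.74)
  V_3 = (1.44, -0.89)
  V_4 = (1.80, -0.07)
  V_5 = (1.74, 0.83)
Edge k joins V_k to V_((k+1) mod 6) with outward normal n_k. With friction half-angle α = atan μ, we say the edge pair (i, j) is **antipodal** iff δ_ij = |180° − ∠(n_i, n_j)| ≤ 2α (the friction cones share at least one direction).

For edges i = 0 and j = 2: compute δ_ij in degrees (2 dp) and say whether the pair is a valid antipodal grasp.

δ = 15.29°, valid

α = atan 0.25 = 14.04°;  2α = 28.07°
edge 0: e_0 = (-2.19, -1.59);  n_0 = (-0.5875, +0.8092)
edge 2: e_2 = (+2.25, +0.85);  n_2 = (+0.3534, -0.9355)
∠(n_0, n_2) = 164.71°
δ = |180° − 164.71°| = 15.29°
15.29° ≤ 2α = 28.07°  →  valid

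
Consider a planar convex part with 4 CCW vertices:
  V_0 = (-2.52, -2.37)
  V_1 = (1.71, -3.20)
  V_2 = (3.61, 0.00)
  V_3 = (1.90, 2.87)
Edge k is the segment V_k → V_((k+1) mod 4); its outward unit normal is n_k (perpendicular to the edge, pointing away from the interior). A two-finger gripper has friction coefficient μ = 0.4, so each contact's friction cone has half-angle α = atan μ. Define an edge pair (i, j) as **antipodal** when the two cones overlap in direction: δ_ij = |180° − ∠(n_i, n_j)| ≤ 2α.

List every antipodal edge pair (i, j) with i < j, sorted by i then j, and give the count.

count = 1; pairs: (1,3)

α = atan 0.4 = 21.80°;  2α = 43.60°
n_0 = (-0.1925, -0.9813)
n_1 = (+0.8599, -0.5105)
n_2 = (+0.8591, +0.5119)
n_3 = (-0.7644, +0.6448)
  (0,1): δ = 109.60°  ·
  (0,2): δ = 48.11°  ·
  (0,3): δ = 60.95°  ·
  (1,2): δ = 118.51°  ·
  (1,3): δ = 9.45°  ✓
  (2,3): δ = 70.94°  ·
antipodal pairs: 1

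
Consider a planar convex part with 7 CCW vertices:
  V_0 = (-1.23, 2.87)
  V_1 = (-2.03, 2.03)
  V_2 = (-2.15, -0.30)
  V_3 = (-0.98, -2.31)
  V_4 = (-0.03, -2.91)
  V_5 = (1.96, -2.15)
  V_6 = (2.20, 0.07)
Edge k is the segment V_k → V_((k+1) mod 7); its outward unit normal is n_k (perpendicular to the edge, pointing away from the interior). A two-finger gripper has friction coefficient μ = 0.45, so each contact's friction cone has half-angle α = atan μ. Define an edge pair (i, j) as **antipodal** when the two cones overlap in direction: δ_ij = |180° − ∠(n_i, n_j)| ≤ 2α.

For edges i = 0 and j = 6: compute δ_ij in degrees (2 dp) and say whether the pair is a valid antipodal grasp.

δ = 94.38°, invalid

α = atan 0.45 = 24.23°;  2α = 48.46°
edge 0: e_0 = (-0.80, -0.84);  n_0 = (-0.7241, +0.6897)
edge 6: e_6 = (-3.43, +2.80);  n_6 = (+0.6324, +0.7747)
∠(n_0, n_6) = 85.62°
δ = |180° − 85.62°| = 94.38°
94.38° > 2α = 48.46°  →  invalid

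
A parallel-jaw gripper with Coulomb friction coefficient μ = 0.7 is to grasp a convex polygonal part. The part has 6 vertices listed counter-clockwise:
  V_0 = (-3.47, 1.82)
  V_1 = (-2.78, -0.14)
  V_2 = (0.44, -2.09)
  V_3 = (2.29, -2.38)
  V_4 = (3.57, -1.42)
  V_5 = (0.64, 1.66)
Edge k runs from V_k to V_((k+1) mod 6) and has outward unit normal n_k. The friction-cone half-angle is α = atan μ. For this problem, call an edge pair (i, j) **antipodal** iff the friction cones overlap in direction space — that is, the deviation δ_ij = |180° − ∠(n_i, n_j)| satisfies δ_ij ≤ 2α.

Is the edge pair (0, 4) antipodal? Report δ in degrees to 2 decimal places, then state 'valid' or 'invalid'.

δ = 24.18°, valid

α = atan 0.7 = 34.99°;  2α = 69.98°
edge 0: e_0 = (+0.69, -1.96);  n_0 = (-0.9433, -0.3321)
edge 4: e_4 = (-2.93, +3.08);  n_4 = (+0.7245, +0.6892)
∠(n_0, n_4) = 155.82°
δ = |180° − 155.82°| = 24.18°
24.18° ≤ 2α = 69.98°  →  valid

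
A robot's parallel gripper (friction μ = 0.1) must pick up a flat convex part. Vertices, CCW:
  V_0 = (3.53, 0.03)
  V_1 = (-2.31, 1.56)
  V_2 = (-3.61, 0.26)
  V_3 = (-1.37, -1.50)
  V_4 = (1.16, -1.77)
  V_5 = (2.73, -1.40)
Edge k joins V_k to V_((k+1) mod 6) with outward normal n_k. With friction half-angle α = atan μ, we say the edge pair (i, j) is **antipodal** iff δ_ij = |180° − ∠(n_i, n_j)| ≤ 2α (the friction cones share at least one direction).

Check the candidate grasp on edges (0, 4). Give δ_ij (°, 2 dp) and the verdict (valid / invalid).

α = atan 0.1 = 5.71°;  2α = 11.42°
edge 0: e_0 = (-5.84, +1.53);  n_0 = (+0.2534, +0.9674)
edge 4: e_4 = (+1.57, +0.37);  n_4 = (+0.2294, -0.9733)
∠(n_0, n_4) = 152.06°
δ = |180° − 152.06°| = 27.94°
27.94° > 2α = 11.42°  →  invalid

δ = 27.94°, invalid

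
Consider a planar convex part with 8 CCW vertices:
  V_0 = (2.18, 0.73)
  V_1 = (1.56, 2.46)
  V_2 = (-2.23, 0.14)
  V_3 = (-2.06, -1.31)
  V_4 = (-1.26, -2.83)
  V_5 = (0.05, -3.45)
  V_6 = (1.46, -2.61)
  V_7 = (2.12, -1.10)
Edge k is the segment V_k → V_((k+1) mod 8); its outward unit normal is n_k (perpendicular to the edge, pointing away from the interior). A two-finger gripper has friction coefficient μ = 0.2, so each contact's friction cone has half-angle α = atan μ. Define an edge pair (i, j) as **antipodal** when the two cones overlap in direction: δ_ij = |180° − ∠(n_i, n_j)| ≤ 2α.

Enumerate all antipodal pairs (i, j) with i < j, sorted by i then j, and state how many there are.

count = 4; pairs: (0,2), (0,3), (1,5), (2,7)

α = atan 0.2 = 11.31°;  2α = 22.62°
n_0 = (+0.9414, +0.3374)
n_1 = (-0.5221, +0.8529)
n_2 = (-0.9932, -0.1164)
n_3 = (-0.8849, -0.4657)
n_4 = (-0.4278, -0.9039)
n_5 = (+0.5118, -0.8591)
n_6 = (+0.9163, -0.4005)
n_7 = (+0.9995, -0.0328)
  (0,1): δ = 78.24°  ·
  (0,2): δ = 13.03°  ✓
  (0,3): δ = 8.04°  ✓
  (0,4): δ = 44.96°  ·
  (0,5): δ = 101.07°  ·
  (0,6): δ = 136.67°  ·
  (0,7): δ = 158.41°  ·
  (1,2): δ = 114.79°  ·
  (1,3): δ = 93.71°  ·
  (1,4): δ = 56.80°  ·
  (1,5): δ = 0.69°  ✓
  (1,6): δ = 34.92°  ·
  (1,7): δ = 56.65°  ·
  (2,3): δ = 158.93°  ·
  (2,4): δ = 122.01°  ·
  (2,5): δ = 65.90°  ·
  (2,6): δ = 30.30°  ·
  (2,7): δ = 8.56°  ✓
  (3,4): δ = 143.09°  ·
  (3,5): δ = 86.97°  ·
  (3,6): δ = 51.37°  ·
  (3,7): δ = 29.64°  ·
  (4,5): δ = 123.89°  ·
  (4,6): δ = 88.28°  ·
  (4,7): δ = 66.55°  ·
  (5,6): δ = 144.39°  ·
  (5,7): δ = 122.66°  ·
  (6,7): δ = 158.27°  ·
antipodal pairs: 4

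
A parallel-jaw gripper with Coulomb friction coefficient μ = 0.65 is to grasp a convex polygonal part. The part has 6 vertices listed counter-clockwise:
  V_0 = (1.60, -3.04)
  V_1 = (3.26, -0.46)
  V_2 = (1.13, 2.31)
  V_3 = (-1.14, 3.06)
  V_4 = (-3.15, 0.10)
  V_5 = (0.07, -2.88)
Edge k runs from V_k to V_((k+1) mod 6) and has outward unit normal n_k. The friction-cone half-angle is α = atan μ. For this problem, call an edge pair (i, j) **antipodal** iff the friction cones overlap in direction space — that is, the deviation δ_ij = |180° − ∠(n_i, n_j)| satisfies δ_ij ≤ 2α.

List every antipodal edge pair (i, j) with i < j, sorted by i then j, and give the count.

α = atan 0.65 = 33.02°;  2α = 66.05°
n_0 = (+0.8410, -0.5411)
n_1 = (+0.7927, +0.6096)
n_2 = (+0.3137, +0.9495)
n_3 = (-0.8273, +0.5618)
n_4 = (-0.6792, -0.7339)
n_5 = (-0.1040, -0.9946)
  (0,1): δ = 109.68°  ·
  (0,2): δ = 75.53°  ·
  (0,3): δ = 1.42°  ✓
  (0,4): δ = 79.97°  ·
  (0,5): δ = 116.79°  ·
  (1,2): δ = 145.84°  ·
  (1,3): δ = 71.74°  ·
  (1,4): δ = 9.66°  ✓
  (1,5): δ = 46.47°  ✓
  (2,3): δ = 105.90°  ·
  (2,4): δ = 24.50°  ✓
  (2,5): δ = 12.31°  ✓
  (3,4): δ = 98.60°  ·
  (3,5): δ = 61.79°  ✓
  (4,5): δ = 143.19°  ·
antipodal pairs: 6

count = 6; pairs: (0,3), (1,4), (1,5), (2,4), (2,5), (3,5)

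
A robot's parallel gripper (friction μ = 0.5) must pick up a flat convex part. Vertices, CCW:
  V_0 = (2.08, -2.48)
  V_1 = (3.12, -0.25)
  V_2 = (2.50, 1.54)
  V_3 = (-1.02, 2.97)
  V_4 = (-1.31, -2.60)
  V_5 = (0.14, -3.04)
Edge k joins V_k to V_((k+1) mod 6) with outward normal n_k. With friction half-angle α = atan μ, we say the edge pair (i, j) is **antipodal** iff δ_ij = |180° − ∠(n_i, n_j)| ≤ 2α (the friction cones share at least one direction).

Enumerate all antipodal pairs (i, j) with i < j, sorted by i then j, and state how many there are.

count = 4; pairs: (0,3), (1,3), (2,4), (2,5)

α = atan 0.5 = 26.57°;  2α = 53.13°
n_0 = (+0.9063, -0.4227)
n_1 = (+0.9449, +0.3273)
n_2 = (+0.3764, +0.9265)
n_3 = (-0.9986, +0.0520)
n_4 = (-0.2904, -0.9569)
n_5 = (+0.2773, -0.9608)
  (0,1): δ = 135.89°  ·
  (0,2): δ = 87.11°  ·
  (0,3): δ = 22.02°  ✓
  (0,4): δ = 98.12°  ·
  (0,5): δ = 131.10°  ·
  (1,2): δ = 131.21°  ·
  (1,3): δ = 22.08°  ✓
  (1,4): δ = 54.02°  ·
  (1,5): δ = 87.00°  ·
  (2,3): δ = 70.87°  ·
  (2,4): δ = 5.23°  ✓
  (2,5): δ = 38.21°  ✓
  (3,4): δ = 103.90°  ·
  (3,5): δ = 70.92°  ·
  (4,5): δ = 147.02°  ·
antipodal pairs: 4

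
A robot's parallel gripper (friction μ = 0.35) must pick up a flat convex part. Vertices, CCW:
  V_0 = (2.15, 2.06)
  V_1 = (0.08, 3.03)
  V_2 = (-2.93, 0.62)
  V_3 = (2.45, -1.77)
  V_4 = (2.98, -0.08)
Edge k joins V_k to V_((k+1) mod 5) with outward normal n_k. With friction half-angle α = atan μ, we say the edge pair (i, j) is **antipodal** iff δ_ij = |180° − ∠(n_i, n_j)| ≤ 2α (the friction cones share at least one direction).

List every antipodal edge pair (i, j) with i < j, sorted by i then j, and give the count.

count = 2; pairs: (0,2), (1,3)

α = atan 0.35 = 19.29°;  2α = 38.58°
n_0 = (+0.4243, +0.9055)
n_1 = (-0.6250, +0.7806)
n_2 = (-0.4060, -0.9139)
n_3 = (+0.9542, -0.2992)
n_4 = (+0.9323, +0.3616)
  (0,1): δ = 116.21°  ·
  (0,2): δ = 1.16°  ✓
  (0,3): δ = 97.70°  ·
  (0,4): δ = 136.31°  ·
  (1,2): δ = 62.64°  ·
  (1,3): δ = 33.91°  ✓
  (1,4): δ = 72.52°  ·
  (2,3): δ = 83.46°  ·
  (2,4): δ = 44.85°  ·
  (3,4): δ = 141.39°  ·
antipodal pairs: 2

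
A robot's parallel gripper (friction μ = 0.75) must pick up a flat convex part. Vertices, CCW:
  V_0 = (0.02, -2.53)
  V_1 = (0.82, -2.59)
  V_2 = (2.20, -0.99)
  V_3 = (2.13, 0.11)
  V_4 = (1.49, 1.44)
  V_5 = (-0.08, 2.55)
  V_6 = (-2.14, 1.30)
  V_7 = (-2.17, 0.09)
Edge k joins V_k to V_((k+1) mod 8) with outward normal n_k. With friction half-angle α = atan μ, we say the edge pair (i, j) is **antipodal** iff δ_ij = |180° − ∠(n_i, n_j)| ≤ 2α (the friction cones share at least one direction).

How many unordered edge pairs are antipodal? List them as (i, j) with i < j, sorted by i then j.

α = atan 0.75 = 36.87°;  2α = 73.74°
n_0 = (-0.0748, -0.9972)
n_1 = (+0.7572, -0.6531)
n_2 = (+0.9980, +0.0635)
n_3 = (+0.9011, +0.4336)
n_4 = (+0.5773, +0.8165)
n_5 = (-0.5188, +0.8549)
n_6 = (-0.9997, +0.0248)
n_7 = (-0.7673, -0.6413)
  (0,1): δ = 126.49°  ·
  (0,2): δ = 82.07°  ·
  (0,3): δ = 60.01°  ✓
  (0,4): δ = 30.97°  ✓
  (0,5): δ = 35.54°  ✓
  (0,6): δ = 92.87°  ·
  (0,7): δ = 134.18°  ·
  (1,2): δ = 135.58°  ·
  (1,3): δ = 113.53°  ·
  (1,4): δ = 84.48°  ·
  (1,5): δ = 17.97°  ✓
  (1,6): δ = 39.36°  ✓
  (1,7): δ = 80.67°  ·
  (2,3): δ = 157.94°  ·
  (2,4): δ = 128.90°  ·
  (2,5): δ = 62.39°  ✓
  (2,6): δ = 5.06°  ✓
  (2,7): δ = 36.25°  ✓
  (3,4): δ = 150.96°  ·
  (3,5): δ = 84.45°  ·
  (3,6): δ = 27.12°  ✓
  (3,7): δ = 14.19°  ✓
  (4,5): δ = 113.49°  ·
  (4,6): δ = 56.16°  ✓
  (4,7): δ = 14.85°  ✓
  (5,6): δ = 122.67°  ·
  (5,7): δ = 81.36°  ·
  (6,7): δ = 138.69°  ·
antipodal pairs: 12

count = 12; pairs: (0,3), (0,4), (0,5), (1,5), (1,6), (2,5), (2,6), (2,7), (3,6), (3,7), (4,6), (4,7)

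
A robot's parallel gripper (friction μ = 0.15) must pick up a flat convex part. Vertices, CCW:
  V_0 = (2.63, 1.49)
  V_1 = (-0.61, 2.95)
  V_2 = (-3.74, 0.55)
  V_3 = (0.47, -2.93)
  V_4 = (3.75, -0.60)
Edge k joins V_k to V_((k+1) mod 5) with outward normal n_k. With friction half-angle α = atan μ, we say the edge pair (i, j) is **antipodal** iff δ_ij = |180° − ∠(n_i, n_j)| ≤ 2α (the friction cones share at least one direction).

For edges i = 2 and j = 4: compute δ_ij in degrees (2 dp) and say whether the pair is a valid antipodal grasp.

α = atan 0.15 = 8.53°;  2α = 17.06°
edge 2: e_2 = (+4.21, -3.48);  n_2 = (-0.6371, -0.7708)
edge 4: e_4 = (-1.12, +2.09);  n_4 = (+0.8814, +0.4723)
∠(n_2, n_4) = 157.76°
δ = |180° − 157.76°| = 22.24°
22.24° > 2α = 17.06°  →  invalid

δ = 22.24°, invalid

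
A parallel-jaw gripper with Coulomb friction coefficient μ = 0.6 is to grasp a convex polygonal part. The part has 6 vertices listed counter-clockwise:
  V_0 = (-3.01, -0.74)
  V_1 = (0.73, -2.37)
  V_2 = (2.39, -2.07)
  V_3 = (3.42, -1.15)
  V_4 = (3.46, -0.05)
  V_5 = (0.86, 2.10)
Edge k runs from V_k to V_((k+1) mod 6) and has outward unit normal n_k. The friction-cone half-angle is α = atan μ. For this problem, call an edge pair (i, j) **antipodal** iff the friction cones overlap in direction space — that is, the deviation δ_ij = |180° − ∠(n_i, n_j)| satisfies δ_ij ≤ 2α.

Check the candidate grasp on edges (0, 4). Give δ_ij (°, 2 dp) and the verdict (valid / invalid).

α = atan 0.6 = 30.96°;  2α = 61.93°
edge 0: e_0 = (+3.74, -1.63);  n_0 = (-0.3995, -0.9167)
edge 4: e_4 = (-2.60, +2.15);  n_4 = (+0.6373, +0.7706)
∠(n_0, n_4) = 163.96°
δ = |180° − 163.96°| = 16.04°
16.04° ≤ 2α = 61.93°  →  valid

δ = 16.04°, valid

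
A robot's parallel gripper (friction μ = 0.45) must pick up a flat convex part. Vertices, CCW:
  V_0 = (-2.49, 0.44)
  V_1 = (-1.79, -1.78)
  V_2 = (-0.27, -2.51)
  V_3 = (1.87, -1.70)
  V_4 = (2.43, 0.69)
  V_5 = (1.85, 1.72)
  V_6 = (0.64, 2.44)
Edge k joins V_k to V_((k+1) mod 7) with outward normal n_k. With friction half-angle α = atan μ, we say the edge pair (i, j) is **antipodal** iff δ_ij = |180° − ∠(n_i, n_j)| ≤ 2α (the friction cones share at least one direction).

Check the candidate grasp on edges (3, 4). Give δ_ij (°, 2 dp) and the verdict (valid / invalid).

α = atan 0.45 = 24.23°;  2α = 48.46°
edge 3: e_3 = (+0.56, +2.39);  n_3 = (+0.9736, -0.2281)
edge 4: e_4 = (-0.58, +1.03);  n_4 = (+0.8713, +0.4907)
∠(n_3, n_4) = 42.57°
δ = |180° − 42.57°| = 137.43°
137.43° > 2α = 48.46°  →  invalid

δ = 137.43°, invalid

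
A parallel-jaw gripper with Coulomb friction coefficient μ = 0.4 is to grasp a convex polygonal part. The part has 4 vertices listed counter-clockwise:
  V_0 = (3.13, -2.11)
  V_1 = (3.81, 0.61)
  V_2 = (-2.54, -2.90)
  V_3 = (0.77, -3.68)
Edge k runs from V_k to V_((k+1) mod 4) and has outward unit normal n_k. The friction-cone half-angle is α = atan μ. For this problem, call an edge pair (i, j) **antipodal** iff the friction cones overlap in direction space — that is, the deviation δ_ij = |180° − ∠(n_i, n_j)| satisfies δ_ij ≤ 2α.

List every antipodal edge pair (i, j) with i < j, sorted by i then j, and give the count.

α = atan 0.4 = 21.80°;  2α = 43.60°
n_0 = (+0.9701, -0.2425)
n_1 = (-0.4838, +0.8752)
n_2 = (-0.2294, -0.9733)
n_3 = (+0.5539, -0.8326)
  (0,1): δ = 47.03°  ·
  (0,2): δ = 90.78°  ·
  (0,3): δ = 137.67°  ·
  (1,2): δ = 42.19°  ✓
  (1,3): δ = 4.70°  ✓
  (2,3): δ = 133.11°  ·
antipodal pairs: 2

count = 2; pairs: (1,2), (1,3)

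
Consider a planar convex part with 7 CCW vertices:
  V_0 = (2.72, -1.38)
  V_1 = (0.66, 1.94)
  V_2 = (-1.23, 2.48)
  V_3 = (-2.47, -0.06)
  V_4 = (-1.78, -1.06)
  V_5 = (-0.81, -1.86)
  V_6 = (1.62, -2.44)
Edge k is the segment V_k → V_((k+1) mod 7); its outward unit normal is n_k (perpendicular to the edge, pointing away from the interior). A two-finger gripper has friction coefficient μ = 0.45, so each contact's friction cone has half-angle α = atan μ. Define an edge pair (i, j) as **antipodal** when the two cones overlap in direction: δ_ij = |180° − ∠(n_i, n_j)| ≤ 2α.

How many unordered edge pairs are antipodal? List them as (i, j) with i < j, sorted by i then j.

α = atan 0.45 = 24.23°;  2α = 48.46°
n_0 = (+0.8497, +0.5272)
n_1 = (+0.2747, +0.9615)
n_2 = (-0.8986, +0.4387)
n_3 = (-0.8231, -0.5679)
n_4 = (-0.6363, -0.7715)
n_5 = (-0.2322, -0.9727)
n_6 = (+0.6939, -0.7201)
  (0,1): δ = 137.76°  ·
  (0,2): δ = 57.84°  ·
  (0,3): δ = 2.79°  ✓
  (0,4): δ = 18.67°  ✓
  (0,5): δ = 44.76°  ✓
  (0,6): δ = 102.12°  ·
  (1,2): δ = 100.08°  ·
  (1,3): δ = 39.45°  ✓
  (1,4): δ = 23.57°  ✓
  (1,5): δ = 2.52°  ✓
  (1,6): δ = 59.88°  ·
  (2,3): δ = 119.37°  ·
  (2,4): δ = 103.49°  ·
  (2,5): δ = 77.40°  ·
  (2,6): δ = 20.04°  ✓
  (3,4): δ = 164.12°  ·
  (3,5): δ = 138.03°  ·
  (3,6): δ = 80.67°  ·
  (4,5): δ = 153.91°  ·
  (4,6): δ = 96.55°  ·
  (5,6): δ = 122.64°  ·
antipodal pairs: 7

count = 7; pairs: (0,3), (0,4), (0,5), (1,3), (1,4), (1,5), (2,6)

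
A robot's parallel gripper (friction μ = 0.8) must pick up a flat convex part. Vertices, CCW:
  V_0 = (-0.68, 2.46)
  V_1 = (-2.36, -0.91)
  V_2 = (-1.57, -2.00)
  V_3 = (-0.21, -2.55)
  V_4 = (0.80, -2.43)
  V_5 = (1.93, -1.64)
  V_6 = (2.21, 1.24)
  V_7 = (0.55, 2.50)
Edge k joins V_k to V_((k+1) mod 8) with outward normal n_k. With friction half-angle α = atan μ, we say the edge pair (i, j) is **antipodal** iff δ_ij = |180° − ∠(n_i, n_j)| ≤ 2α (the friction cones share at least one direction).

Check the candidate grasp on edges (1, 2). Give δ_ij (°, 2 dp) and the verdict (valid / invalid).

δ = 147.95°, invalid

α = atan 0.8 = 38.66°;  2α = 77.32°
edge 1: e_1 = (+0.79, -1.09);  n_1 = (-0.8097, -0.5868)
edge 2: e_2 = (+1.36, -0.55);  n_2 = (-0.3749, -0.9271)
∠(n_1, n_2) = 32.05°
δ = |180° − 32.05°| = 147.95°
147.95° > 2α = 77.32°  →  invalid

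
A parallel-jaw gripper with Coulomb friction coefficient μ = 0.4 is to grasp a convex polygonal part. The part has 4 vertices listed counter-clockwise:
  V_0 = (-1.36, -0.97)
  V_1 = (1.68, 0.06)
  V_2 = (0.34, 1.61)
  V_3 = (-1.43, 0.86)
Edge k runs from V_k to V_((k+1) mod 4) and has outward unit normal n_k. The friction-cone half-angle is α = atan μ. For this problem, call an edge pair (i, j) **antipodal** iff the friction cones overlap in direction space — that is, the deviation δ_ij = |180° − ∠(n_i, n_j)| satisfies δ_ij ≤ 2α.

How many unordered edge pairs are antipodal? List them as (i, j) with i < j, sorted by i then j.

α = atan 0.4 = 21.80°;  2α = 43.60°
n_0 = (+0.3209, -0.9471)
n_1 = (+0.7565, +0.6540)
n_2 = (-0.3901, +0.9208)
n_3 = (-0.9993, -0.0382)
  (0,1): δ = 67.87°  ·
  (0,2): δ = 4.25°  ✓
  (0,3): δ = 73.47°  ·
  (1,2): δ = 107.88°  ·
  (1,3): δ = 38.65°  ✓
  (2,3): δ = 110.77°  ·
antipodal pairs: 2

count = 2; pairs: (0,2), (1,3)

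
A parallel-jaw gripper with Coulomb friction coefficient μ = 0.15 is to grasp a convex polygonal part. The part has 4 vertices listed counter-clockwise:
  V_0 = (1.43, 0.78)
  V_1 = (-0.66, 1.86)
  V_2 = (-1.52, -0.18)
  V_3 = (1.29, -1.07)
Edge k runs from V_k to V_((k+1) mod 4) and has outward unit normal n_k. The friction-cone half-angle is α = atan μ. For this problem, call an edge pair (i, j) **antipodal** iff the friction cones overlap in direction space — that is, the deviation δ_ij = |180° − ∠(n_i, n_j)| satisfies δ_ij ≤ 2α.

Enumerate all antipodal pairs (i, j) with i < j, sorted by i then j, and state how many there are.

count = 1; pairs: (0,2)

α = atan 0.15 = 8.53°;  2α = 17.06°
n_0 = (+0.4591, +0.8884)
n_1 = (-0.9215, +0.3885)
n_2 = (-0.3019, -0.9533)
n_3 = (+0.9971, -0.0755)
  (0,1): δ = 85.53°  ·
  (0,2): δ = 9.75°  ✓
  (0,3): δ = 113.00°  ·
  (1,2): δ = 84.72°  ·
  (1,3): δ = 18.53°  ·
  (2,3): δ = 76.75°  ·
antipodal pairs: 1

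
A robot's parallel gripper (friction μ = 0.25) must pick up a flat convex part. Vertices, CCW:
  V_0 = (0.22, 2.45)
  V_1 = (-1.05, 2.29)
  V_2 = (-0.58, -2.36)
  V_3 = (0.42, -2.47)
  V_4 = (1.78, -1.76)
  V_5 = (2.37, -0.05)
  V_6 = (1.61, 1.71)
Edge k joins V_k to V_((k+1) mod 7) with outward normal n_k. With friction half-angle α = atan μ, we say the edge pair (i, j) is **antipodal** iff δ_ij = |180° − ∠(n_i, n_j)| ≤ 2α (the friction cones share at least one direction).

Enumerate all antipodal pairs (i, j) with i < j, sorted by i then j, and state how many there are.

count = 5; pairs: (0,2), (0,3), (1,4), (1,5), (2,6)

α = atan 0.25 = 14.04°;  2α = 28.07°
n_0 = (-0.1250, +0.9922)
n_1 = (-0.9949, -0.1006)
n_2 = (-0.1093, -0.9940)
n_3 = (+0.4628, -0.8865)
n_4 = (+0.9453, -0.3262)
n_5 = (+0.9181, +0.3964)
n_6 = (+0.4699, +0.8827)
  (0,1): δ = 91.41°  ·
  (0,2): δ = 13.46°  ✓
  (0,3): δ = 20.39°  ✓
  (0,4): δ = 63.78°  ·
  (0,5): δ = 106.18°  ·
  (0,6): δ = 144.79°  ·
  (1,2): δ = 102.05°  ·
  (1,3): δ = 68.20°  ·
  (1,4): δ = 24.81°  ✓
  (1,5): δ = 17.58°  ✓
  (1,6): δ = 56.20°  ·
  (2,3): δ = 146.16°  ·
  (2,4): δ = 102.76°  ·
  (2,5): δ = 60.37°  ·
  (2,6): δ = 21.75°  ✓
  (3,4): δ = 136.60°  ·
  (3,5): δ = 94.21°  ·
  (3,6): δ = 55.60°  ·
  (4,5): δ = 137.61°  ·
  (4,6): δ = 98.99°  ·
  (5,6): δ = 141.39°  ·
antipodal pairs: 5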